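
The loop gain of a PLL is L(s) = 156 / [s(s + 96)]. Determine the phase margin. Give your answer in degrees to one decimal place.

89.0°

Gain crossover: |L(jω)| = 1 at ω ≈ 1.62 rad/sec.
∠L(j1.62) = −90° − arctan(1.62/96) ≈ -90.97°
PM = 180° + (-90.97°) = 89.03°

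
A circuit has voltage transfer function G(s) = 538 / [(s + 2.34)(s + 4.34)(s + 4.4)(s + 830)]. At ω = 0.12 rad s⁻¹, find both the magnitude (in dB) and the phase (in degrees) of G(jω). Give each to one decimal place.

|j0.12 + 2.34| = √(0.12² + 2.34²) = 2.343
|j0.12 + 4.34| = √(0.12² + 4.34²) = 4.342
|j0.12 + 4.4| = √(0.12² + 4.4²) = 4.402
|j0.12 + 830| = √(0.12² + 830²) = 830
|G(j0.12)| = 538 / (2.343 × 4.342 × 4.402 × 830) = 0.014476
20 log₁₀(0.014476) = -36.79 dB
∠(j0.12 + 2.34) = arctan(0.12/2.34) = 2.94°
∠(j0.12 + 4.34) = arctan(0.12/4.34) = 1.58°
∠(j0.12 + 4.4) = arctan(0.12/4.4) = 1.56°
∠(j0.12 + 830) = arctan(0.12/830) = 0.01°
∠G(j0.12) = − (2.94° + 1.58° + 1.56° + 0.01°) = -6.09°

|G| = -36.8 dB, ∠G = -6.1°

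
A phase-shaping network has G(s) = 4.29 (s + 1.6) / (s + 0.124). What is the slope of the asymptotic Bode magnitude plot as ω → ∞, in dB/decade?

0 dB/decade

With 1 zero and 1 pole, the high-frequency asymptotic slope is 20 × (1 − 1) = 0 dB/decade.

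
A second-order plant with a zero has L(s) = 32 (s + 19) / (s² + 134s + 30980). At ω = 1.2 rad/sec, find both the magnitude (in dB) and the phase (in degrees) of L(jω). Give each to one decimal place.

|L| = -34.1 dB, ∠L = 3.3°

|j1.2 + 19| = √(1.2² + 19²) = 19.04
|(j1.2)² + 134(j1.2) + 30980| = |30979 + j160.8| = 3.098e+04
|L(j1.2)| = 32 × 19.04 / 3.098e+04 = 0.019665
20 log₁₀(0.019665) = -34.13 dB
∠(j1.2 + 19) = arctan(1.2/19) = 3.61°
∠[(j1.2)² + 134(j1.2) + 30980] = ∠[30979 + j160.8] = 0.30°
∠L(j1.2) = 3.61° − 0.30° = 3.32°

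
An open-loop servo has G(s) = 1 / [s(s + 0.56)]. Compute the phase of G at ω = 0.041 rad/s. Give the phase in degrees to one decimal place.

∠(j0.041 + 0.56) = arctan(0.041/0.56) = 4.19°
∠(j0.041) = 90.00°
∠G(j0.041) = − (4.19° + 90.00°) = -94.19°

-94.2 deg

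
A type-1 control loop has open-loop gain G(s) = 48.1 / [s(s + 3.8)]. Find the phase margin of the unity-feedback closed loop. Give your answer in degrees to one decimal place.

30.6°

Gain crossover: |G(jω)| = 1 at ω ≈ 6.44 rad/s.
∠G(j6.44) = −90° − arctan(6.44/3.8) ≈ -149.44°
PM = 180° + (-149.44°) = 30.56°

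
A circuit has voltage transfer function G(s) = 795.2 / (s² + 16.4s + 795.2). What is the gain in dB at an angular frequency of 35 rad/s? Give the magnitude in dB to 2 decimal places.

0.90 dB

|(j35)² + 16.4(j35) + 795.2| = |-429.8 + j574| = 717.1
|G(j35)| = 795.2 / 717.1 = 1.1089
20 log₁₀(1.1089) = 0.898 dB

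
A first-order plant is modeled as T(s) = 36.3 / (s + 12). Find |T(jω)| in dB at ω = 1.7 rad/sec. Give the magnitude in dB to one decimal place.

9.5 dB

|j1.7 + 12| = √(1.7² + 12²) = 12.12
|T(j1.7)| = 36.3 / 12.12 = 2.9951
20 log₁₀(2.9951) = 9.53 dB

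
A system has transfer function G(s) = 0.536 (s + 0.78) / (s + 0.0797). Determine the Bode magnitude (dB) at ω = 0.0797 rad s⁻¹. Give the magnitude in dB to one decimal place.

|j0.0797 + 0.78| = √(0.0797² + 0.78²) = 0.7841
|j0.0797 + 0.0797| = √(0.0797² + 0.0797²) = 0.1127
|G(j0.0797)| = 0.536 × 0.7841 / 0.1127 = 3.7286
20 log₁₀(3.7286) = 11.43 dB

11.4 dB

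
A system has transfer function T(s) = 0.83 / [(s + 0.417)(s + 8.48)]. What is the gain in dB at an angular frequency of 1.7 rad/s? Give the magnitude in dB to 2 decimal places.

-25.22 dB

|j1.7 + 0.417| = √(1.7² + 0.417²) = 1.75
|j1.7 + 8.48| = √(1.7² + 8.48²) = 8.649
|T(j1.7)| = 0.83 / (1.75 × 8.649) = 0.054826
20 log₁₀(0.054826) = -25.220 dB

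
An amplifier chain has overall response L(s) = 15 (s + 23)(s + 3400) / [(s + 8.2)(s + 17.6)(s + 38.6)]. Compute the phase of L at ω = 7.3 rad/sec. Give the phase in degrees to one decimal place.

-57.2°

∠(j7.3 + 23) = arctan(7.3/23) = 17.61°
∠(j7.3 + 3400) = arctan(7.3/3400) = 0.12°
∠(j7.3 + 8.2) = arctan(7.3/8.2) = 41.68°
∠(j7.3 + 17.6) = arctan(7.3/17.6) = 22.53°
∠(j7.3 + 38.6) = arctan(7.3/38.6) = 10.71°
∠L(j7.3) = 17.61° + 0.12° − (41.68° + 22.53° + 10.71°) = -57.18°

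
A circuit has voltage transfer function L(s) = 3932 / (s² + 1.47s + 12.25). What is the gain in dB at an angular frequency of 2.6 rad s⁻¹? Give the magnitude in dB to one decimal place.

|(j2.6)² + 1.47(j2.6) + 12.25| = |5.49 + j3.822| = 6.689
|L(j2.6)| = 3932 / 6.689 = 587.8
20 log₁₀(587.8) = 55.38 dB

55.4 dB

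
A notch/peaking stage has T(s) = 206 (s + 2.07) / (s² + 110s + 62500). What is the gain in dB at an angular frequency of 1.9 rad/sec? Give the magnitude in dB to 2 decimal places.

|j1.9 + 2.07| = √(1.9² + 2.07²) = 2.81
|(j1.9)² + 110(j1.9) + 62500| = |62496 + j209| = 6.25e+04
|T(j1.9)| = 206 × 2.81 / 6.25e+04 = 0.0092615
20 log₁₀(0.0092615) = -40.666 dB

-40.67 dB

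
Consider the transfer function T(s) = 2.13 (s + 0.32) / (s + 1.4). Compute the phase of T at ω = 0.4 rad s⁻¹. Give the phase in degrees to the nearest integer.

∠(j0.4 + 0.32) = arctan(0.4/0.32) = 51.34°
∠(j0.4 + 1.4) = arctan(0.4/1.4) = 15.95°
∠T(j0.4) = 51.34° − 15.95° = 35.39°

35°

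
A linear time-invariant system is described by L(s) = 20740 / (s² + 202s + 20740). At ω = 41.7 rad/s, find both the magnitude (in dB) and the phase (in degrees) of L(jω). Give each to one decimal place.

|L| = -0.0 dB, ∠L = -23.9°

|(j41.7)² + 202(j41.7) + 20740| = |19001 + j8423.4| = 2.078e+04
|L(j41.7)| = 20740 / 2.078e+04 = 0.99786
20 log₁₀(0.99786) = -0.02 dB
∠[(j41.7)² + 202(j41.7) + 20740] = ∠[19001 + j8423.4] = 23.91°
∠L(j41.7) = −23.91° = -23.91°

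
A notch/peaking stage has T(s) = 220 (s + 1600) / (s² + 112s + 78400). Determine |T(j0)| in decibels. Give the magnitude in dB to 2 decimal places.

13.04 dB

T(0) = 220 × 1600 / 78400 = 4.4898
20 log₁₀(4.4898) = 13.045 dB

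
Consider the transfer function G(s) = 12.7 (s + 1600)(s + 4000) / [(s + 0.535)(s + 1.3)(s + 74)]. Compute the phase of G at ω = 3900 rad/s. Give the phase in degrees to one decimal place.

∠(j3900 + 1600) = arctan(3900/1600) = 67.69°
∠(j3900 + 4000) = arctan(3900/4000) = 44.27°
∠(j3900 + 0.535) = arctan(3900/0.535) = 89.99°
∠(j3900 + 1.3) = arctan(3900/1.3) = 89.98°
∠(j3900 + 74) = arctan(3900/74) = 88.91°
∠G(j3900) = 67.69° + 44.27° − (89.99° + 89.98° + 88.91°) = -156.92°

-156.9 deg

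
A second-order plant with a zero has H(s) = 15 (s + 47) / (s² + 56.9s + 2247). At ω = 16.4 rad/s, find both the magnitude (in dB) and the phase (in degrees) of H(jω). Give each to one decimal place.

|j16.4 + 47| = √(16.4² + 47²) = 49.78
|(j16.4)² + 56.9(j16.4) + 2247| = |1978 + j933.16| = 2187
|H(j16.4)| = 15 × 49.78 / 2187 = 0.3414
20 log₁₀(0.3414) = -9.33 dB
∠(j16.4 + 47) = arctan(16.4/47) = 19.24°
∠[(j16.4)² + 56.9(j16.4) + 2247] = ∠[1978 + j933.16] = 25.26°
∠H(j16.4) = 19.24° − 25.26° = -6.02°

|H| = -9.3 dB, ∠H = -6.0°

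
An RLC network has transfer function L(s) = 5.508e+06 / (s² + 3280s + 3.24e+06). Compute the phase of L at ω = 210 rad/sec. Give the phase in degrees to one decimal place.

∠[(j210)² + 3280(j210) + 3.24e+06] = ∠[3.1959e+06 + j6.888e+05] = 12.16°
∠L(j210) = −12.16° = -12.16°

-12.2°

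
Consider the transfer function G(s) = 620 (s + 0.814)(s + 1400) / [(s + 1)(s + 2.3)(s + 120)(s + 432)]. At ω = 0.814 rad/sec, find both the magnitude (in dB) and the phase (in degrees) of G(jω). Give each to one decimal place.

|G| = 15.7 dB, ∠G = -14.1°

|j0.814 + 0.814| = √(0.814² + 0.814²) = 1.151
|j0.814 + 1400| = √(0.814² + 1400²) = 1400
|j0.814 + 1| = √(0.814² + 1²) = 1.289
|j0.814 + 2.3| = √(0.814² + 2.3²) = 2.44
|j0.814 + 120| = √(0.814² + 120²) = 120
|j0.814 + 432| = √(0.814² + 432²) = 432
|G(j0.814)| = 620 × 1.151 × 1400 / (1.289 × 2.44 × 120 × 432) = 6.1268
20 log₁₀(6.1268) = 15.74 dB
∠(j0.814 + 0.814) = arctan(0.814/0.814) = 45.00°
∠(j0.814 + 1400) = arctan(0.814/1400) = 0.03°
∠(j0.814 + 1) = arctan(0.814/1) = 39.15°
∠(j0.814 + 2.3) = arctan(0.814/2.3) = 19.49°
∠(j0.814 + 120) = arctan(0.814/120) = 0.39°
∠(j0.814 + 432) = arctan(0.814/432) = 0.11°
∠G(j0.814) = 45.00° + 0.03° − (39.15° + 19.49° + 0.39° + 0.11°) = -14.10°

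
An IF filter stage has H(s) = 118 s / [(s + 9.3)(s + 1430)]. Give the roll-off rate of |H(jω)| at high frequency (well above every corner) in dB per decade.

With 1 zero and 2 poles, the high-frequency asymptotic slope is 20 × (1 − 2) = -20 dB/decade.

-20 dB/decade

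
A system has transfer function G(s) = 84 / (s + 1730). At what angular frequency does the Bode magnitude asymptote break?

1730 rad/s

The single real pole at s = −1730 gives a corner at ω = 1730 rad/s.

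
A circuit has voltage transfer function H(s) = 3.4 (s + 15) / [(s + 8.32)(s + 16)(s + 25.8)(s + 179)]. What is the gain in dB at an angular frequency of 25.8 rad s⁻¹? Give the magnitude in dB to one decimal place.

|j25.8 + 15| = √(25.8² + 15²) = 29.84
|j25.8 + 8.32| = √(25.8² + 8.32²) = 27.11
|j25.8 + 16| = √(25.8² + 16²) = 30.36
|j25.8 + 25.8| = √(25.8² + 25.8²) = 36.49
|j25.8 + 179| = √(25.8² + 179²) = 180.8
|H(j25.8)| = 3.4 × 29.84 / (27.11 × 30.36 × 36.49 × 180.8) = 1.8685e-05
20 log₁₀(1.8685e-05) = -94.57 dB

-94.6 dB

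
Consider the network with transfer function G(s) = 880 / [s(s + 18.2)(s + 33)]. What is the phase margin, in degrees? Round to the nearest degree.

83°

Gain crossover: |G(jω)| = 1 at ω ≈ 1.46 rad/sec.
∠G(j1.46) = −90° − arctan(1.46/18.2) − arctan(1.46/33) ≈ -97.12°
PM = 180° + (-97.12°) = 82.88°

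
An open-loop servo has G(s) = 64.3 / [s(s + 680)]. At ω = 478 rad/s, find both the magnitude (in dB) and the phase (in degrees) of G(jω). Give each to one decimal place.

|j478 + 680| = √(478² + 680²) = 831.2
|j478| = 478
|G(j478)| = 64.3 / (831.2 × 478) = 0.00016184
20 log₁₀(0.00016184) = -75.82 dB
∠(j478 + 680) = arctan(478/680) = 35.10°
∠(j478) = 90.00°
∠G(j478) = − (35.10° + 90.00°) = -125.10°

|G| = -75.8 dB, ∠G = -125.1 deg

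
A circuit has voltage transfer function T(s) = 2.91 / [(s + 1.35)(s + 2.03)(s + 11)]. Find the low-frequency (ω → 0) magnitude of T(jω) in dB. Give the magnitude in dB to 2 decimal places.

T(0) = 2.91 / (1.35 × 2.03 × 11) = 0.096532
20 log₁₀(0.096532) = -20.307 dB

-20.31 dB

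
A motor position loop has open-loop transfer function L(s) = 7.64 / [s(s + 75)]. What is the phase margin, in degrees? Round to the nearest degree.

Gain crossover: |L(jω)| = 1 at ω ≈ 0.102 rad/s.
∠L(j0.102) = −90° − arctan(0.102/75) ≈ -90.08°
PM = 180° + (-90.08°) = 89.92°

90°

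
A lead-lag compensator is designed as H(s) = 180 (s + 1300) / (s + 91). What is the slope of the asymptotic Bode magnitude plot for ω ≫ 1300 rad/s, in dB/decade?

0 dB/decade

With 1 zero and 1 pole, the high-frequency asymptotic slope is 20 × (1 − 1) = 0 dB/decade.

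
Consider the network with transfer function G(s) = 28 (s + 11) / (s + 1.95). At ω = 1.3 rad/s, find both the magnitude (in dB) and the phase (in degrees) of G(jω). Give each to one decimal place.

|G| = 42.4 dB, ∠G = -27.0°

|j1.3 + 11| = √(1.3² + 11²) = 11.08
|j1.3 + 1.95| = √(1.3² + 1.95²) = 2.344
|G(j1.3)| = 28 × 11.08 / 2.344 = 132.34
20 log₁₀(132.34) = 42.43 dB
∠(j1.3 + 11) = arctan(1.3/11) = 6.74°
∠(j1.3 + 1.95) = arctan(1.3/1.95) = 33.69°
∠G(j1.3) = 6.74° − 33.69° = -26.95°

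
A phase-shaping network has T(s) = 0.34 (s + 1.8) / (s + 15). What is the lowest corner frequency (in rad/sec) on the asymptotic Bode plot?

Break frequencies occur at each pole and zero magnitude: 1.8 rad/sec, 15 rad/sec.
The lowest is 1.8 rad/sec.

1.8 rad/sec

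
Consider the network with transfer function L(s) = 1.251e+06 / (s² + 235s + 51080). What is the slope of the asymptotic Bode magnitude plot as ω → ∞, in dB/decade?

-40 dB/decade

With 0 zeros and 2 poles, the high-frequency asymptotic slope is 20 × (0 − 2) = -40 dB/decade.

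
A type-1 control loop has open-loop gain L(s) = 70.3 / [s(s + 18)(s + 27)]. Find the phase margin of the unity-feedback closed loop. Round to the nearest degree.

Gain crossover: |L(jω)| = 1 at ω ≈ 0.145 rad/sec.
∠L(j0.145) = −90° − arctan(0.145/18) − arctan(0.145/27) ≈ -90.77°
PM = 180° + (-90.77°) = 89.23°

89 deg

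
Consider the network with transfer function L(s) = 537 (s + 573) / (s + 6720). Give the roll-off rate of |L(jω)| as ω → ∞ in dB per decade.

With 1 zero and 1 pole, the high-frequency asymptotic slope is 20 × (1 − 1) = 0 dB/decade.

0 dB/decade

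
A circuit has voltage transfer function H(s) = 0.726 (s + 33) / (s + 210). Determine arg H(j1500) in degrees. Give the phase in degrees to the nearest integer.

∠(j1500 + 33) = arctan(1500/33) = 88.74°
∠(j1500 + 210) = arctan(1500/210) = 82.03°
∠H(j1500) = 88.74° − 82.03° = 6.71°

7°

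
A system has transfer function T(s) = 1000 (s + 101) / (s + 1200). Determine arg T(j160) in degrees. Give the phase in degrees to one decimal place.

50.1°

∠(j160 + 101) = arctan(160/101) = 57.74°
∠(j160 + 1200) = arctan(160/1200) = 7.59°
∠T(j160) = 57.74° − 7.59° = 50.14°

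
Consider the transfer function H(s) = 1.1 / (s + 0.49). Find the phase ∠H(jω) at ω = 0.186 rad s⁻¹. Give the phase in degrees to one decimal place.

-20.8 deg

∠(j0.186 + 0.49) = arctan(0.186/0.49) = 20.79°
∠H(j0.186) = −20.79° = -20.79°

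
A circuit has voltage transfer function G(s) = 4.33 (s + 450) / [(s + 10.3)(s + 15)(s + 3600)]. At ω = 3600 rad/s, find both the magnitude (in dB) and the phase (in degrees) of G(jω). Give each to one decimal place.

|j3600 + 450| = √(3600² + 450²) = 3628
|j3600 + 10.3| = √(3600² + 10.3²) = 3600
|j3600 + 15| = √(3600² + 15²) = 3600
|j3600 + 3600| = √(3600² + 3600²) = 5091
|G(j3600)| = 4.33 × 3628 / (3600 × 3600 × 5091) = 2.3808e-07
20 log₁₀(2.3808e-07) = -132.47 dB
∠(j3600 + 450) = arctan(3600/450) = 82.87°
∠(j3600 + 10.3) = arctan(3600/10.3) = 89.84°
∠(j3600 + 15) = arctan(3600/15) = 89.76°
∠(j3600 + 3600) = arctan(3600/3600) = 45.00°
∠G(j3600) = 82.87° − (89.84° + 89.76° + 45.00°) = -141.72°

|G| = -132.5 dB, ∠G = -141.7°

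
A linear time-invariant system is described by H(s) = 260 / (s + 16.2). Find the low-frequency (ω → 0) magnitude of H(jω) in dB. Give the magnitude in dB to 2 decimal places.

H(0) = 260 / 16.2 = 16.049
20 log₁₀(16.049) = 24.109 dB

24.11 dB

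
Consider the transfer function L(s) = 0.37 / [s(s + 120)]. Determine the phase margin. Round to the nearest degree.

Gain crossover: |L(jω)| = 1 at ω ≈ 0.00308 rad/sec.
∠L(j0.00308) = −90° − arctan(0.00308/120) ≈ -90.00°
PM = 180° + (-90.00°) = 90.00°

90°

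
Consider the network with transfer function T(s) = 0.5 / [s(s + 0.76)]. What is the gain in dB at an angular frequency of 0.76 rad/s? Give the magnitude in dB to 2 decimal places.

|j0.76 + 0.76| = √(0.76² + 0.76²) = 1.075
|j0.76| = 0.76
|T(j0.76)| = 0.5 / (1.075 × 0.76) = 0.61211
20 log₁₀(0.61211) = -4.263 dB

-4.26 dB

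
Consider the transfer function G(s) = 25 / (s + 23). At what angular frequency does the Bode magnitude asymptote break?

The single real pole at s = −23 gives a corner at ω = 23 rad/s.

23 rad/s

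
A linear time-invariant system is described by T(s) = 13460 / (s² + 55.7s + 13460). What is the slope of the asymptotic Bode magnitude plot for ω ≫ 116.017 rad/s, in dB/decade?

With 0 zeros and 2 poles, the high-frequency asymptotic slope is 20 × (0 − 2) = -40 dB/decade.

-40 dB/decade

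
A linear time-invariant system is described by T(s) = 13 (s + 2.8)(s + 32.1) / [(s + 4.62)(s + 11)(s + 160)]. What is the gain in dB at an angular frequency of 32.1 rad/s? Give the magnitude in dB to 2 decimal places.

|j32.1 + 2.8| = √(32.1² + 2.8²) = 32.22
|j32.1 + 32.1| = √(32.1² + 32.1²) = 45.4
|j32.1 + 4.62| = √(32.1² + 4.62²) = 32.43
|j32.1 + 11| = √(32.1² + 11²) = 33.93
|j32.1 + 160| = √(32.1² + 160²) = 163.2
|T(j32.1)| = 13 × 32.22 × 45.4 / (32.43 × 33.93 × 163.2) = 0.10589
20 log₁₀(0.10589) = -19.503 dB

-19.50 dB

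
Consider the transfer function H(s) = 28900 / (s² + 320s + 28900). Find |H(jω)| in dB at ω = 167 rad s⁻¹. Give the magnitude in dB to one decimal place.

-5.3 dB

|(j167)² + 320(j167) + 28900| = |1011 + j53440| = 5.345e+04
|H(j167)| = 28900 / 5.345e+04 = 0.5407
20 log₁₀(0.5407) = -5.34 dB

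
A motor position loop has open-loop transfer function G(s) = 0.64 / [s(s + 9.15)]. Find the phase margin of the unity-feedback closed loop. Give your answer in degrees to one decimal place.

Gain crossover: |G(jω)| = 1 at ω ≈ 0.0699 rad/s.
∠G(j0.0699) = −90° − arctan(0.0699/9.15) ≈ -90.44°
PM = 180° + (-90.44°) = 89.56°

89.6°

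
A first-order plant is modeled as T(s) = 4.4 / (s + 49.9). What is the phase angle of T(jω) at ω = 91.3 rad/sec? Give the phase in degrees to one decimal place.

∠(j91.3 + 49.9) = arctan(91.3/49.9) = 61.34°
∠T(j91.3) = −61.34° = -61.34°

-61.3°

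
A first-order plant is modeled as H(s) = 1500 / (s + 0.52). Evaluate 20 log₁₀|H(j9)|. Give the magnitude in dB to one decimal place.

|j9 + 0.52| = √(9² + 0.52²) = 9.015
|H(j9)| = 1500 / 9.015 = 166.39
20 log₁₀(166.39) = 44.42 dB

44.4 dB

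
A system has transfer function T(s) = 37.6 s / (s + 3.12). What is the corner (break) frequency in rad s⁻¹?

The single real pole at s = −3.12 gives a corner at ω = 3.12 rad s⁻¹.

3.12 rad s⁻¹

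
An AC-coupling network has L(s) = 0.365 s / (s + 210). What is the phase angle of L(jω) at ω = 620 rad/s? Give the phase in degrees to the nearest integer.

∠(j620) = 90.00°
∠(j620 + 210) = arctan(620/210) = 71.29°
∠L(j620) = 90.00° − 71.29° = 18.71°

19 deg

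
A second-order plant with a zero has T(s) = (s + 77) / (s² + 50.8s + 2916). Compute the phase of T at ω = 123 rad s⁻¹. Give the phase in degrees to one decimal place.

∠(j123 + 77) = arctan(123/77) = 57.95°
∠[(j123)² + 50.8(j123) + 2916] = ∠[-12213 + j6248.4] = 152.90°
∠T(j123) = 57.95° − 152.90° = -94.95°

-95.0°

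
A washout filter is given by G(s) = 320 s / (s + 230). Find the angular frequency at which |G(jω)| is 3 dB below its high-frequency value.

For a single-pole high-pass, the −3 dB point is at the pole: ω = 230 rad/s.

230 rad/s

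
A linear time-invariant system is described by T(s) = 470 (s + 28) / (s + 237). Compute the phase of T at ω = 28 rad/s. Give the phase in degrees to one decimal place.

∠(j28 + 28) = arctan(28/28) = 45.00°
∠(j28 + 237) = arctan(28/237) = 6.74°
∠T(j28) = 45.00° − 6.74° = 38.26°

38.3 deg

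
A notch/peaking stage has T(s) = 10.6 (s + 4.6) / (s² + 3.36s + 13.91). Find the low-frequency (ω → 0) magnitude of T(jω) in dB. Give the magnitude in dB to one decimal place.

10.9 dB

T(0) = 10.6 × 4.6 / 13.91 = 3.5054
20 log₁₀(3.5054) = 10.89 dB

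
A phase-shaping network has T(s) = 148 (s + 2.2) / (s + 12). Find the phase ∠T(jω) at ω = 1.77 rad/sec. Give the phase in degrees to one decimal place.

∠(j1.77 + 2.2) = arctan(1.77/2.2) = 38.82°
∠(j1.77 + 12) = arctan(1.77/12) = 8.39°
∠T(j1.77) = 38.82° − 8.39° = 30.43°

30.4°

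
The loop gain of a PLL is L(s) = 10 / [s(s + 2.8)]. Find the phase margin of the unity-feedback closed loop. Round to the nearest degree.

Gain crossover: |L(jω)| = 1 at ω ≈ 2.61 rad/s.
∠L(j2.61) = −90° − arctan(2.61/2.8) ≈ -133.01°
PM = 180° + (-133.01°) = 46.99°

47°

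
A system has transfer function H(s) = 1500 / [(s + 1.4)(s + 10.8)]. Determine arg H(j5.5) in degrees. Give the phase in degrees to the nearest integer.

∠(j5.5 + 1.4) = arctan(5.5/1.4) = 75.72°
∠(j5.5 + 10.8) = arctan(5.5/10.8) = 26.99°
∠H(j5.5) = − (75.72° + 26.99°) = -102.71°

-103°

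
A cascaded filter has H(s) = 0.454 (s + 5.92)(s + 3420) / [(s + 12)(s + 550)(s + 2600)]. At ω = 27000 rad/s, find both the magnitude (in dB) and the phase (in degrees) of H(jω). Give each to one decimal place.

|H| = -95.5 dB, ∠H = -90.5°

|j27000 + 5.92| = √(27000² + 5.92²) = 2.7e+04
|j27000 + 3420| = √(27000² + 3420²) = 2.722e+04
|j27000 + 12| = √(27000² + 12²) = 2.7e+04
|j27000 + 550| = √(27000² + 550²) = 2.701e+04
|j27000 + 2600| = √(27000² + 2600²) = 2.712e+04
|H(j27000)| = 0.454 × 2.7e+04 × 2.722e+04 / (2.7e+04 × 2.701e+04 × 2.712e+04) = 1.6868e-05
20 log₁₀(1.6868e-05) = -95.46 dB
∠(j27000 + 5.92) = arctan(27000/5.92) = 89.99°
∠(j27000 + 3420) = arctan(27000/3420) = 82.78°
∠(j27000 + 12) = arctan(27000/12) = 89.97°
∠(j27000 + 550) = arctan(27000/550) = 88.83°
∠(j27000 + 2600) = arctan(27000/2600) = 84.50°
∠H(j27000) = 89.99° + 82.78° − (89.97° + 88.83° + 84.50°) = -90.54°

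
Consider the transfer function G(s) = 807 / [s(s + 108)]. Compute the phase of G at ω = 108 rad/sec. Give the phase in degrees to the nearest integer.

-135°

∠(j108 + 108) = arctan(108/108) = 45.00°
∠(j108) = 90.00°
∠G(j108) = − (45.00° + 90.00°) = -135.00°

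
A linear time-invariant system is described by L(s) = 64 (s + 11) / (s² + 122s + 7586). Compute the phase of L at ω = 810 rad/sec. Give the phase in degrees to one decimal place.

∠(j810 + 11) = arctan(810/11) = 89.22°
∠[(j810)² + 122(j810) + 7586] = ∠[-6.4851e+05 + j98820] = 171.34°
∠L(j810) = 89.22° − 171.34° = -82.11°

-82.1°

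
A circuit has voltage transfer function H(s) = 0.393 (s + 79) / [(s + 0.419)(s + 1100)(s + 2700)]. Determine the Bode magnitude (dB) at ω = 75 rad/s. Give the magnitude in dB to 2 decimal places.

|j75 + 79| = √(75² + 79²) = 108.9
|j75 + 0.419| = √(75² + 0.419²) = 75
|j75 + 1100| = √(75² + 1100²) = 1103
|j75 + 2700| = √(75² + 2700²) = 2701
|H(j75)| = 0.393 × 108.9 / (75 × 1103 × 2701) = 1.9167e-07
20 log₁₀(1.9167e-07) = -134.349 dB

-134.35 dB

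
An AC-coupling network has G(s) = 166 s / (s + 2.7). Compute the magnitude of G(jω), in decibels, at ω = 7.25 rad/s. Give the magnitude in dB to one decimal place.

|j7.25| = 7.25
|j7.25 + 2.7| = √(7.25² + 2.7²) = 7.736
|G(j7.25)| = 166 × 7.25 / 7.736 = 155.56
20 log₁₀(155.56) = 43.84 dB

43.8 dB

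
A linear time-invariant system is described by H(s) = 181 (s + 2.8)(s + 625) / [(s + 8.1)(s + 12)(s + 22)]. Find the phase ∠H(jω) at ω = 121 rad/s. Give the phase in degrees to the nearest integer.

∠(j121 + 2.8) = arctan(121/2.8) = 88.67°
∠(j121 + 625) = arctan(121/625) = 10.96°
∠(j121 + 8.1) = arctan(121/8.1) = 86.17°
∠(j121 + 12) = arctan(121/12) = 84.34°
∠(j121 + 22) = arctan(121/22) = 79.70°
∠H(j121) = 88.67° + 10.96° − (86.17° + 84.34° + 79.70°) = -150.57°

-151 deg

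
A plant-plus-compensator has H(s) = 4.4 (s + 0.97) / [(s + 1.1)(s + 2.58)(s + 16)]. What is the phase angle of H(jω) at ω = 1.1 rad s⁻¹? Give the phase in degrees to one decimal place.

∠(j1.1 + 0.97) = arctan(1.1/0.97) = 48.59°
∠(j1.1 + 1.1) = arctan(1.1/1.1) = 45.00°
∠(j1.1 + 2.58) = arctan(1.1/2.58) = 23.09°
∠(j1.1 + 16) = arctan(1.1/16) = 3.93°
∠H(j1.1) = 48.59° − (45.00° + 23.09° + 3.93°) = -23.43°

-23.4 deg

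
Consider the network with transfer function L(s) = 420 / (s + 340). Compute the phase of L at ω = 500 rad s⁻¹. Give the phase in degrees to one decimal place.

-55.8°

∠(j500 + 340) = arctan(500/340) = 55.78°
∠L(j500) = −55.78° = -55.78°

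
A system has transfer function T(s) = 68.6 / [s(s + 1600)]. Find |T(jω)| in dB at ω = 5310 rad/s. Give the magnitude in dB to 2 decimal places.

-112.65 dB

|j5310 + 1600| = √(5310² + 1600²) = 5546
|j5310| = 5310
|T(j5310)| = 68.6 / (5546 × 5310) = 2.3295e-06
20 log₁₀(2.3295e-06) = -112.655 dB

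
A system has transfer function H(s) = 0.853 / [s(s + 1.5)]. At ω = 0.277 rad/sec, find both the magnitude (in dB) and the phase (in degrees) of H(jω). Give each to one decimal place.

|j0.277 + 1.5| = √(0.277² + 1.5²) = 1.525
|j0.277| = 0.277
|H(j0.277)| = 0.853 / (1.525 × 0.277) = 2.0188
20 log₁₀(2.0188) = 6.10 dB
∠(j0.277 + 1.5) = arctan(0.277/1.5) = 10.46°
∠(j0.277) = 90.00°
∠H(j0.277) = − (10.46° + 90.00°) = -100.46°

|H| = 6.1 dB, ∠H = -100.5°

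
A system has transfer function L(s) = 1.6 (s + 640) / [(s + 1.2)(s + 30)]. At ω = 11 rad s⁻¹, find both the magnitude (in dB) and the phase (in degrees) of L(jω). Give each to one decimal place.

|j11 + 640| = √(11² + 640²) = 640.1
|j11 + 1.2| = √(11² + 1.2²) = 11.07
|j11 + 30| = √(11² + 30²) = 31.95
|L(j11)| = 1.6 × 640.1 / (11.07 × 31.95) = 2.8966
20 log₁₀(2.8966) = 9.24 dB
∠(j11 + 640) = arctan(11/640) = 0.98°
∠(j11 + 1.2) = arctan(11/1.2) = 83.77°
∠(j11 + 30) = arctan(11/30) = 20.14°
∠L(j11) = 0.98° − (83.77° + 20.14°) = -102.93°

|L| = 9.2 dB, ∠L = -102.9°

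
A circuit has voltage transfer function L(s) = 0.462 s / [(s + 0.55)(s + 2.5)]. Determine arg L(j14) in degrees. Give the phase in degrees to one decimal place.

∠(j14) = 90.00°
∠(j14 + 0.55) = arctan(14/0.55) = 87.75°
∠(j14 + 2.5) = arctan(14/2.5) = 79.88°
∠L(j14) = 90.00° − (87.75° + 79.88°) = -77.63°

-77.6°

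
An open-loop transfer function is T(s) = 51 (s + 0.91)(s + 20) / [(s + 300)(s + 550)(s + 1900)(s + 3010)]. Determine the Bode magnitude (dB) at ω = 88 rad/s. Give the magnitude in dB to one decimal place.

-127.8 dB

|j88 + 0.91| = √(88² + 0.91²) = 88
|j88 + 20| = √(88² + 20²) = 90.24
|j88 + 300| = √(88² + 300²) = 312.6
|j88 + 550| = √(88² + 550²) = 557
|j88 + 1900| = √(88² + 1900²) = 1902
|j88 + 3010| = √(88² + 3010²) = 3011
|T(j88)| = 51 × 88 × 90.24 / (312.6 × 557 × 1902 × 3011) = 4.0609e-07
20 log₁₀(4.0609e-07) = -127.83 dB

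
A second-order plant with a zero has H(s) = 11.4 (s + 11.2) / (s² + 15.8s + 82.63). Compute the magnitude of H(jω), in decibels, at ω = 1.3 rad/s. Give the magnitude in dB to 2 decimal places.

3.75 dB

|j1.3 + 11.2| = √(1.3² + 11.2²) = 11.28
|(j1.3)² + 15.8(j1.3) + 82.63| = |80.94 + j20.54| = 83.51
|H(j1.3)| = 11.4 × 11.28 / 83.51 = 1.5393
20 log₁₀(1.5393) = 3.746 dB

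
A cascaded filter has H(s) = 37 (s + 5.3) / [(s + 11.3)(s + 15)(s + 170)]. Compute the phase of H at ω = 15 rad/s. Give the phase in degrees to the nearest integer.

∠(j15 + 5.3) = arctan(15/5.3) = 70.54°
∠(j15 + 11.3) = arctan(15/11.3) = 53.01°
∠(j15 + 15) = arctan(15/15) = 45.00°
∠(j15 + 170) = arctan(15/170) = 5.04°
∠H(j15) = 70.54° − (53.01° + 45.00° + 5.04°) = -32.51°

-33 deg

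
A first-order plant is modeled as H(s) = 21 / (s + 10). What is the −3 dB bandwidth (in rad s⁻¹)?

For a single-pole low-pass, the −3 dB point is at the pole: ω = 10 rad s⁻¹.

10 rad s⁻¹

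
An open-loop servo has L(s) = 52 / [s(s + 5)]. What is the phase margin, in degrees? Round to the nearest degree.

Gain crossover: |L(jω)| = 1 at ω ≈ 6.4 rad s⁻¹.
∠L(j6.4) = −90° − arctan(6.4/5) ≈ -142.01°
PM = 180° + (-142.01°) = 37.99°

38°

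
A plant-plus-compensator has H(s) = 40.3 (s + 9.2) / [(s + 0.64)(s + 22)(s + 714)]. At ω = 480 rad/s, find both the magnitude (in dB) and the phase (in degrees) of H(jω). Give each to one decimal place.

|j480 + 9.2| = √(480² + 9.2²) = 480.1
|j480 + 0.64| = √(480² + 0.64²) = 480
|j480 + 22| = √(480² + 22²) = 480.5
|j480 + 714| = √(480² + 714²) = 860.3
|H(j480)| = 40.3 × 480.1 / (480 × 480.5 × 860.3) = 9.7502e-05
20 log₁₀(9.7502e-05) = -80.22 dB
∠(j480 + 9.2) = arctan(480/9.2) = 88.90°
∠(j480 + 0.64) = arctan(480/0.64) = 89.92°
∠(j480 + 22) = arctan(480/22) = 87.38°
∠(j480 + 714) = arctan(480/714) = 33.91°
∠H(j480) = 88.90° − (89.92° + 87.38° + 33.91°) = -122.31°

|H| = -80.2 dB, ∠H = -122.3°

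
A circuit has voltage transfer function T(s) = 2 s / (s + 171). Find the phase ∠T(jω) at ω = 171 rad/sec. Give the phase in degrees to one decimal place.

45.0 deg

∠(j171) = 90.00°
∠(j171 + 171) = arctan(171/171) = 45.00°
∠T(j171) = 90.00° − 45.00° = 45.00°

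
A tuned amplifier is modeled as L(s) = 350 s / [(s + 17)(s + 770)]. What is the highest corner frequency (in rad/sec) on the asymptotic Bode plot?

Break frequencies occur at each pole and zero magnitude: 17 rad/sec, 770 rad/sec.
The highest is 770 rad/sec.

770 rad/sec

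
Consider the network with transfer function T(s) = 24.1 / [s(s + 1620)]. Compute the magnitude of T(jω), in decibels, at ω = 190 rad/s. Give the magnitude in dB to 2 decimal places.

|j190 + 1620| = √(190² + 1620²) = 1631
|j190| = 190
|T(j190)| = 24.1 / (1631 × 190) = 7.7765e-05
20 log₁₀(7.7765e-05) = -82.184 dB

-82.18 dB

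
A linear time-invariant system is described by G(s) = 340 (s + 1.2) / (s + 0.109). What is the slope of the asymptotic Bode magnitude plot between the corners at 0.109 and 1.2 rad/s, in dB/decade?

In this band the factors already past their corner are: pole at 0.109; net slope = -20 dB/decade.

-20 dB/decade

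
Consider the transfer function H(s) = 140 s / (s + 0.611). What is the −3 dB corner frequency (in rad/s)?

0.611 rad/s

For a single-pole high-pass, the −3 dB point is at the pole: ω = 0.611 rad/s.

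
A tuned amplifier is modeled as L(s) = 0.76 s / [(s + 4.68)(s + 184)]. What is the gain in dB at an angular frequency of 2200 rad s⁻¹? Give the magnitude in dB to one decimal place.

-69.3 dB

|j2200| = 2200
|j2200 + 4.68| = √(2200² + 4.68²) = 2200
|j2200 + 184| = √(2200² + 184²) = 2208
|L(j2200)| = 0.76 × 2200 / (2200 × 2208) = 0.00034425
20 log₁₀(0.00034425) = -69.26 dB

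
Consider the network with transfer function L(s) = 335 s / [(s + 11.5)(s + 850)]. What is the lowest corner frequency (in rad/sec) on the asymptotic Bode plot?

11.5 rad/sec

Break frequencies occur at each pole and zero magnitude: 11.5 rad/sec, 850 rad/sec.
The lowest is 11.5 rad/sec.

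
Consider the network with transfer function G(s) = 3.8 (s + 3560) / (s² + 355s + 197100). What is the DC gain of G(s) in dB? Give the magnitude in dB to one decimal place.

-23.3 dB

G(0) = 3.8 × 3560 / 197100 = 0.068635
20 log₁₀(0.068635) = -23.27 dB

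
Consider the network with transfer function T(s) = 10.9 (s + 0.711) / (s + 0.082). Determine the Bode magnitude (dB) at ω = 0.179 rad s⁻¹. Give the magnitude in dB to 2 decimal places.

32.17 dB

|j0.179 + 0.711| = √(0.179² + 0.711²) = 0.7332
|j0.179 + 0.082| = √(0.179² + 0.082²) = 0.1969
|T(j0.179)| = 10.9 × 0.7332 / 0.1969 = 40.59
20 log₁₀(40.59) = 32.168 dB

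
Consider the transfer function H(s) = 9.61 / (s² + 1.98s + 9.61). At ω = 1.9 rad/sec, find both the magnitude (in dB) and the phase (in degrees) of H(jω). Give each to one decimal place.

|(j1.9)² + 1.98(j1.9) + 9.61| = |6 + j3.762| = 7.082
|H(j1.9)| = 9.61 / 7.082 = 1.357
20 log₁₀(1.357) = 2.65 dB
∠[(j1.9)² + 1.98(j1.9) + 9.61] = ∠[6 + j3.762] = 32.09°
∠H(j1.9) = −32.09° = -32.09°

|H| = 2.7 dB, ∠H = -32.1°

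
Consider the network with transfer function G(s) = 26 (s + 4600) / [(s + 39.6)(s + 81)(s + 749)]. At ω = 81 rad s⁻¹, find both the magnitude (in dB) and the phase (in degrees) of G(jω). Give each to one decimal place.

|G| = -36.3 dB, ∠G = -114.1 deg

|j81 + 4600| = √(81² + 4600²) = 4601
|j81 + 39.6| = √(81² + 39.6²) = 90.16
|j81 + 81| = √(81² + 81²) = 114.6
|j81 + 749| = √(81² + 749²) = 753.4
|G(j81)| = 26 × 4601 / (90.16 × 114.6 × 753.4) = 0.015373
20 log₁₀(0.015373) = -36.26 dB
∠(j81 + 4600) = arctan(81/4600) = 1.01°
∠(j81 + 39.6) = arctan(81/39.6) = 63.95°
∠(j81 + 81) = arctan(81/81) = 45.00°
∠(j81 + 749) = arctan(81/749) = 6.17°
∠G(j81) = 1.01° − (63.95° + 45.00° + 6.17°) = -114.11°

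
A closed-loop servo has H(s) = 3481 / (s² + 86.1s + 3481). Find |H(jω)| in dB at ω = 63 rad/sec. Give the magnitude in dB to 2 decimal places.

-3.89 dB

|(j63)² + 86.1(j63) + 3481| = |-488 + j5424.3| = 5446
|H(j63)| = 3481 / 5446 = 0.63916
20 log₁₀(0.63916) = -3.888 dB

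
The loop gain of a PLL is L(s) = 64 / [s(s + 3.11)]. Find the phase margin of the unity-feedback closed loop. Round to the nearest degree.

Gain crossover: |L(jω)| = 1 at ω ≈ 7.7 rad/sec.
∠L(j7.7) = −90° − arctan(7.7/3.11) ≈ -158.02°
PM = 180° + (-158.02°) = 21.98°

22°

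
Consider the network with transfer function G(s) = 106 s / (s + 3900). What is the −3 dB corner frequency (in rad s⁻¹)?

3900 rad s⁻¹

For a single-pole high-pass, the −3 dB point is at the pole: ω = 3900 rad s⁻¹.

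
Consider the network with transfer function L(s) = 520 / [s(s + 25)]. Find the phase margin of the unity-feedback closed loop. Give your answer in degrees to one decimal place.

55.5°

Gain crossover: |L(jω)| = 1 at ω ≈ 17.2 rad/sec.
∠L(j17.2) = −90° − arctan(17.2/25) ≈ -124.45°
PM = 180° + (-124.45°) = 55.55°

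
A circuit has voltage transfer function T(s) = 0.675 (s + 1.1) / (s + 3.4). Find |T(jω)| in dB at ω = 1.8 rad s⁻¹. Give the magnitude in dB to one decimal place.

-8.6 dB

|j1.8 + 1.1| = √(1.8² + 1.1²) = 2.11
|j1.8 + 3.4| = √(1.8² + 3.4²) = 3.847
|T(j1.8)| = 0.675 × 2.11 / 3.847 = 0.37013
20 log₁₀(0.37013) = -8.63 dB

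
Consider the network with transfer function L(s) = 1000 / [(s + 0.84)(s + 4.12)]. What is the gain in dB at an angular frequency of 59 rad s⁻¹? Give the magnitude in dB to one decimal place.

-10.9 dB

|j59 + 0.84| = √(59² + 0.84²) = 59.01
|j59 + 4.12| = √(59² + 4.12²) = 59.14
|L(j59)| = 1000 / (59.01 × 59.14) = 0.28655
20 log₁₀(0.28655) = -10.86 dB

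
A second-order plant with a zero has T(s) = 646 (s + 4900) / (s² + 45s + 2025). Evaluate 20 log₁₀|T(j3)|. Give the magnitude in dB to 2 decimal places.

63.90 dB

|j3 + 4900| = √(3² + 4900²) = 4900
|(j3)² + 45(j3) + 2025| = |2016 + j135| = 2021
|T(j3)| = 646 × 4900 / 2021 = 1566.6
20 log₁₀(1566.6) = 63.899 dB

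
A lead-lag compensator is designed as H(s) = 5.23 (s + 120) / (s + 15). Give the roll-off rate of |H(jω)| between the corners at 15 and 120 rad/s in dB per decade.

In this band the factors already past their corner are: pole at 15; net slope = -20 dB/decade.

-20 dB/decade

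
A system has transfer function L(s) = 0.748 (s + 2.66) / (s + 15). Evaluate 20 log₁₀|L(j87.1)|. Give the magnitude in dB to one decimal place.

|j87.1 + 2.66| = √(87.1² + 2.66²) = 87.14
|j87.1 + 15| = √(87.1² + 15²) = 88.38
|L(j87.1)| = 0.748 × 87.14 / 88.38 = 0.73749
20 log₁₀(0.73749) = -2.64 dB

-2.6 dB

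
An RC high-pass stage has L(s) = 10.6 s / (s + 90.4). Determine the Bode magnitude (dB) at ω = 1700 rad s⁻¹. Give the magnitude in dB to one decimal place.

|j1700| = 1700
|j1700 + 90.4| = √(1700² + 90.4²) = 1702
|L(j1700)| = 10.6 × 1700 / 1702 = 10.585
20 log₁₀(10.585) = 20.49 dB

20.5 dB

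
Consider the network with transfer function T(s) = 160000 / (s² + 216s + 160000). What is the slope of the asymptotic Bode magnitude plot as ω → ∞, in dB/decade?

With 0 zeros and 2 poles, the high-frequency asymptotic slope is 20 × (0 − 2) = -40 dB/decade.

-40 dB/decade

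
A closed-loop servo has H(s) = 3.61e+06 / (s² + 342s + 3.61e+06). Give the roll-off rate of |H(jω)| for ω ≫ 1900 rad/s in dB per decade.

With 0 zeros and 2 poles, the high-frequency asymptotic slope is 20 × (0 − 2) = -40 dB/decade.

-40 dB/decade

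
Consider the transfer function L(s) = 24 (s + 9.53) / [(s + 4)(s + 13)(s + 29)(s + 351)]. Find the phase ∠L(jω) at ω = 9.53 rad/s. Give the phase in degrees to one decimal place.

-78.2°

∠(j9.53 + 9.53) = arctan(9.53/9.53) = 45.00°
∠(j9.53 + 4) = arctan(9.53/4) = 67.23°
∠(j9.53 + 13) = arctan(9.53/13) = 36.24°
∠(j9.53 + 29) = arctan(9.53/29) = 18.19°
∠(j9.53 + 351) = arctan(9.53/351) = 1.56°
∠L(j9.53) = 45.00° − (67.23° + 36.24° + 18.19° + 1.56°) = -78.22°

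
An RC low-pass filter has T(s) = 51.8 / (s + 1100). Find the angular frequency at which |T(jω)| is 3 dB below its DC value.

1100 rad/sec

For a single-pole low-pass, the −3 dB point is at the pole: ω = 1100 rad/sec.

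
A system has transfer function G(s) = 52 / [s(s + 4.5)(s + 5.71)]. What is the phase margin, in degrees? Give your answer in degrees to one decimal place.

50.8 deg

Gain crossover: |G(jω)| = 1 at ω ≈ 1.79 rad/s.
∠G(j1.79) = −90° − arctan(1.79/4.5) − arctan(1.79/5.71) ≈ -129.17°
PM = 180° + (-129.17°) = 50.83°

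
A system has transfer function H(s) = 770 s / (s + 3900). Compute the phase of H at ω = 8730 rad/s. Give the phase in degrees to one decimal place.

∠(j8730) = 90.00°
∠(j8730 + 3900) = arctan(8730/3900) = 65.93°
∠H(j8730) = 90.00° − 65.93° = 24.07°

24.1°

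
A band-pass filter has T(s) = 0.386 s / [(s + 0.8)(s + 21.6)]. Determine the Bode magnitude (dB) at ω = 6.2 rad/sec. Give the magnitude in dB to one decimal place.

-35.4 dB

|j6.2| = 6.2
|j6.2 + 0.8| = √(6.2² + 0.8²) = 6.251
|j6.2 + 21.6| = √(6.2² + 21.6²) = 22.47
|T(j6.2)| = 0.386 × 6.2 / (6.251 × 22.47) = 0.017036
20 log₁₀(0.017036) = -35.37 dB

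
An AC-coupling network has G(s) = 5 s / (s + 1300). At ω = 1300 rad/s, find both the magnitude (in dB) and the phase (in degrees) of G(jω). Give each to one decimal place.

|j1300| = 1300
|j1300 + 1300| = √(1300² + 1300²) = 1838
|G(j1300)| = 5 × 1300 / 1838 = 3.5355
20 log₁₀(3.5355) = 10.97 dB
∠(j1300) = 90.00°
∠(j1300 + 1300) = arctan(1300/1300) = 45.00°
∠G(j1300) = 90.00° − 45.00° = 45.00°

|G| = 11.0 dB, ∠G = 45.0°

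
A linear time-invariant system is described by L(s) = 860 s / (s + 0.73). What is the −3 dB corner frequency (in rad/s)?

For a single-pole high-pass, the −3 dB point is at the pole: ω = 0.73 rad/s.

0.73 rad/s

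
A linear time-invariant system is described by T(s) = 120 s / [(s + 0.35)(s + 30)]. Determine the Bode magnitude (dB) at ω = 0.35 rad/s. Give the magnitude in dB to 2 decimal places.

9.03 dB

|j0.35| = 0.35
|j0.35 + 0.35| = √(0.35² + 0.35²) = 0.495
|j0.35 + 30| = √(0.35² + 30²) = 30
|T(j0.35)| = 120 × 0.35 / (0.495 × 30) = 2.8282
20 log₁₀(2.8282) = 9.030 dB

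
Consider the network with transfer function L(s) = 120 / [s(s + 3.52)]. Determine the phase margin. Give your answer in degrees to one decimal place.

Gain crossover: |L(jω)| = 1 at ω ≈ 10.7 rad/s.
∠L(j10.7) = −90° − arctan(10.7/3.52) ≈ -161.75°
PM = 180° + (-161.75°) = 18.25°

18.2°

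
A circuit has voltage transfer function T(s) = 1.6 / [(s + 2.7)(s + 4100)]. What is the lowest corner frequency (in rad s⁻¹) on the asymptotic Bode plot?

2.7 rad s⁻¹

Break frequencies occur at each pole and zero magnitude: 2.7 rad s⁻¹, 4100 rad s⁻¹.
The lowest is 2.7 rad s⁻¹.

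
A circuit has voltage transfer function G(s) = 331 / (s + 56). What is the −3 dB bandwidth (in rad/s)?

56 rad/s

For a single-pole low-pass, the −3 dB point is at the pole: ω = 56 rad/s.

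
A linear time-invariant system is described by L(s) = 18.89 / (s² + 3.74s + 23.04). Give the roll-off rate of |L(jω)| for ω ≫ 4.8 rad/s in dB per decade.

With 0 zeros and 2 poles, the high-frequency asymptotic slope is 20 × (0 − 2) = -40 dB/decade.

-40 dB/decade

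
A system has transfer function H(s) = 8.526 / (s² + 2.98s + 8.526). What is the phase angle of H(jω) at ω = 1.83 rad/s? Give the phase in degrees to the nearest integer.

∠[(j1.83)² + 2.98(j1.83) + 8.526] = ∠[5.1771 + j5.4534] = 46.49°
∠H(j1.83) = −46.49° = -46.49°

-46°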